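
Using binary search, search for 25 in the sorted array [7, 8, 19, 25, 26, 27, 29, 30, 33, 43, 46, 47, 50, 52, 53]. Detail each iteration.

Binary search for 25 in [7, 8, 19, 25, 26, 27, 29, 30, 33, 43, 46, 47, 50, 52, 53]:

lo=0, hi=14, mid=7, arr[mid]=30 -> 30 > 25, search left half
lo=0, hi=6, mid=3, arr[mid]=25 -> Found target at index 3!

Binary search finds 25 at index 3 after 2 comparisons. The search repeatedly halves the search space by comparing with the middle element.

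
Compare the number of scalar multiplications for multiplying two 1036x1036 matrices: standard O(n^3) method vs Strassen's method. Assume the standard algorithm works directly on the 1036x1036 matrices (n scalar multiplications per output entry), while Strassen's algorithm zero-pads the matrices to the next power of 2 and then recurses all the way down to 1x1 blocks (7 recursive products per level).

Matrix multiplication for 1036x1036 matrices:

Strassen's algorithm requires power-of-2 dimensions. Pad 1036x1036 to 2048x2048 (next power of 2).

Standard algorithm: 1036^3 = 1111934656 multiplications
Strassen's algorithm: 7^(log2(2048)) = 7^11 = 1977326743 multiplications
Difference: 1111934656 - 1977326743 = -865392087 (Strassen uses MORE here due to padding overhead — for small or just-over-power-of-2 n, padding can outweigh the per-level savings)

Standard: 1111934656 multiplications (1036^3). Strassen: 1977326743 multiplications (7^11, after padding to 2048x2048). Strassen reduces 8 recursive multiplications to 7 at each level.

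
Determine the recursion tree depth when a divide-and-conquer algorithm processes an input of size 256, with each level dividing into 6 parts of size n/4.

For divide and conquer with division factor 4:

Problem sizes at each level:
Level 0: 256
Level 1: 64
Level 2: 16
Level 3: 4
Level 4: 1

The root is level 0 and the size-1 base case is level 4 (the tree spans levels 0 through 4, i.e. 5 levels counting the root), so the depth is the number of divisions: log_4(256) = 4

The recursion tree depth is log_4(256) = 4. At each level, the problem size is divided by 4, so it takes 4 divisions to reduce to a base case of size 1. The algorithm makes 6 recursive calls at each level.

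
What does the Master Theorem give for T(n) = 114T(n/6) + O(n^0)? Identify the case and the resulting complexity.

Master Theorem for T(n) = 114T(n/6) + O(n^0):

a = 114, b = 6, c = 0
log_b(a) = log_6(114) = 2.6433

Case 1: c = 0 < log_6(114) = 2.6433
T(n) = O(n^(log_6 114))

For T(n) = 114T(n/6) + O(n^0): log_6(114) = 2.6433. This is Case 1 of the Master Theorem (c < log_b(a), work dominated by leaves), giving O(n^(log_6 114)).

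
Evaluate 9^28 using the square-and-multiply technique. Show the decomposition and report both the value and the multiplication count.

Computing 9^28 by squaring (build up from 9^1; each line after the first costs one multiplication):

9^1 = 9
9^2 = (9^1)^2 = 9^2 = 81
9^3 = 9 * 9^2 = 9 * 81 = 729
9^6 = (9^3)^2 = 729^2 = 531441
9^7 = 9 * 9^6 = 9 * 531441 = 4782969
9^14 = (9^7)^2 = 4782969^2 = 22876792454961
9^28 = (9^14)^2 = 22876792454961^2 = 523347633027360537213511521

Result: 523347633027360537213511521
Multiplications needed: 6 (6 lines after 9^1)

9^28 = 523347633027360537213511521. Using exponentiation by squaring, this requires 6 multiplications. The key idea: if the exponent is even, square the half-power; if odd, multiply by the base once.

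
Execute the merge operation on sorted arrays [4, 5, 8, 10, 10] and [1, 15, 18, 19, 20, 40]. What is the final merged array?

Merging process:

Compare 4 vs 1: take 1 from right. Merged: [1]
Compare 4 vs 15: take 4 from left. Merged: [1, 4]
Compare 5 vs 15: take 5 from left. Merged: [1, 4, 5]
Compare 8 vs 15: take 8 from left. Merged: [1, 4, 5, 8]
Compare 10 vs 15: take 10 from left. Merged: [1, 4, 5, 8, 10]
Compare 10 vs 15: take 10 from left. Merged: [1, 4, 5, 8, 10, 10]
Append remaining from right: [15, 18, 19, 20, 40]. Merged: [1, 4, 5, 8, 10, 10, 15, 18, 19, 20, 40]

Final merged array: [1, 4, 5, 8, 10, 10, 15, 18, 19, 20, 40]
Total comparisons: 6

The merged array is [1, 4, 5, 8, 10, 10, 15, 18, 19, 20, 40], requiring 6 comparisons. The merge step runs in O(n) time where n is the total number of elements.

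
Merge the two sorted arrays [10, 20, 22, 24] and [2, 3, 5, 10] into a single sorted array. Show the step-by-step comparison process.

Merging process:

Compare 10 vs 2: take 2 from right. Merged: [2]
Compare 10 vs 3: take 3 from right. Merged: [2, 3]
Compare 10 vs 5: take 5 from right. Merged: [2, 3, 5]
Compare 10 vs 10: take 10 from left. Merged: [2, 3, 5, 10]
Compare 20 vs 10: take 10 from right. Merged: [2, 3, 5, 10, 10]
Append remaining from left: [20, 22, 24]. Merged: [2, 3, 5, 10, 10, 20, 22, 24]

Final merged array: [2, 3, 5, 10, 10, 20, 22, 24]
Total comparisons: 5

The merged array is [2, 3, 5, 10, 10, 20, 22, 24], requiring 5 comparisons. The merge step runs in O(n) time where n is the total number of elements.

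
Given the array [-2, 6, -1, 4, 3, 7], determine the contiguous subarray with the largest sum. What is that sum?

Using Kadane's algorithm on [-2, 6, -1, 4, 3, 7]:

Scanning through the array:
Position 1 (value 6): max_ending_here = 6, max_so_far = 6
Position 2 (value -1): max_ending_here = 5, max_so_far = 6
Position 3 (value 4): max_ending_here = 9, max_so_far = 9
Position 4 (value 3): max_ending_here = 12, max_so_far = 12
Position 5 (value 7): max_ending_here = 19, max_so_far = 19

Maximum subarray: [6, -1, 4, 3, 7]
Maximum sum: 19

The maximum subarray is [6, -1, 4, 3, 7] with sum 19. This subarray runs from index 1 to index 5.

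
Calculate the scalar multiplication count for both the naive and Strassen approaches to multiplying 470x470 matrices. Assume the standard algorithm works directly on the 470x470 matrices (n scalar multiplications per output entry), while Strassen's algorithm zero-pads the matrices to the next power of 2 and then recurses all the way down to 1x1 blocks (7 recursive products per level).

Matrix multiplication for 470x470 matrices:

Strassen's algorithm requires power-of-2 dimensions. Pad 470x470 to 512x512 (next power of 2).

Standard algorithm: 470^3 = 103823000 multiplications
Strassen's algorithm: 7^(log2(512)) = 7^9 = 40353607 multiplications
Savings: 103823000 - 40353607 = 63469393 multiplications

Standard: 103823000 multiplications (470^3). Strassen: 40353607 multiplications (7^9, after padding to 512x512). Strassen reduces 8 recursive multiplications to 7 at each level.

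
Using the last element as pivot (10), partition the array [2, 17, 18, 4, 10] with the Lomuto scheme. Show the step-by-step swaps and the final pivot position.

Lomuto partition with pivot = 10:

Initial array: [2, 17, 18, 4, 10]

arr[0]=2 <= 10: swap with position 0, array becomes [2, 17, 18, 4, 10]
arr[1]=17 > 10: no swap
arr[2]=18 > 10: no swap
arr[3]=4 <= 10: swap with position 1, array becomes [2, 4, 18, 17, 10]

Place pivot at position 2: [2, 4, 10, 17, 18]
Pivot position: 2

After partitioning with pivot 10, the array becomes [2, 4, 10, 17, 18]. The pivot is placed at index 2. All elements to the left of the pivot are <= 10, and all elements to the right are > 10.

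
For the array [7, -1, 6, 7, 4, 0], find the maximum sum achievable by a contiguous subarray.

Using Kadane's algorithm on [7, -1, 6, 7, 4, 0]:

Scanning through the array:
Position 1 (value -1): max_ending_here = 6, max_so_far = 7
Position 2 (value 6): max_ending_here = 12, max_so_far = 12
Position 3 (value 7): max_ending_here = 19, max_so_far = 19
Position 4 (value 4): max_ending_here = 23, max_so_far = 23
Position 5 (value 0): max_ending_here = 23, max_so_far = 23

Maximum subarray: [7, -1, 6, 7, 4]
Maximum sum: 23

The maximum subarray is [7, -1, 6, 7, 4] with sum 23. This subarray runs from index 0 to index 4.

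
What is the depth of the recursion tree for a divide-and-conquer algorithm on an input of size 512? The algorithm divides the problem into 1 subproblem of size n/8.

For divide and conquer with division factor 8:

Problem sizes at each level:
Level 0: 512
Level 1: 64
Level 2: 8
Level 3: 1

The root is level 0 and the size-1 base case is level 3 (the tree spans levels 0 through 3, i.e. 4 levels counting the root), so the depth is the number of divisions: log_8(512) = 3

The recursion tree depth is log_8(512) = 3. At each level, the problem size is divided by 8, so it takes 3 divisions to reduce to a base case of size 1. The algorithm makes 1 recursive call at each level.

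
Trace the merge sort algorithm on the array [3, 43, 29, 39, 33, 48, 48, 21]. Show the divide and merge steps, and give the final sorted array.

Merge sort trace:

Split: [3, 43, 29, 39, 33, 48, 48, 21] -> [3, 43, 29, 39] and [33, 48, 48, 21]
  Split: [3, 43, 29, 39] -> [3, 43] and [29, 39]
    Split: [3, 43] -> [3] and [43]
    Merge: [3] + [43] -> [3, 43]
    Split: [29, 39] -> [29] and [39]
    Merge: [29] + [39] -> [29, 39]
  Merge: [3, 43] + [29, 39] -> [3, 29, 39, 43]
  Split: [33, 48, 48, 21] -> [33, 48] and [48, 21]
    Split: [33, 48] -> [33] and [48]
    Merge: [33] + [48] -> [33, 48]
    Split: [48, 21] -> [48] and [21]
    Merge: [48] + [21] -> [21, 48]
  Merge: [33, 48] + [21, 48] -> [21, 33, 48, 48]
Merge: [3, 29, 39, 43] + [21, 33, 48, 48] -> [3, 21, 29, 33, 39, 43, 48, 48]

Final sorted array: [3, 21, 29, 33, 39, 43, 48, 48]

The merge sort proceeds by recursively splitting the array and merging sorted halves.
After all merges, the sorted array is [3, 21, 29, 33, 39, 43, 48, 48].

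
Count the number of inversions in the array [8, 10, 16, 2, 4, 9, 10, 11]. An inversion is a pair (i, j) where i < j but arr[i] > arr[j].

Finding inversions in [8, 10, 16, 2, 4, 9, 10, 11]:

(0, 3): arr[0]=8 > arr[3]=2
(0, 4): arr[0]=8 > arr[4]=4
(1, 3): arr[1]=10 > arr[3]=2
(1, 4): arr[1]=10 > arr[4]=4
(1, 5): arr[1]=10 > arr[5]=9
(2, 3): arr[2]=16 > arr[3]=2
(2, 4): arr[2]=16 > arr[4]=4
(2, 5): arr[2]=16 > arr[5]=9
(2, 6): arr[2]=16 > arr[6]=10
(2, 7): arr[2]=16 > arr[7]=11

Total inversions: 10

The array has 10 inversion(s): (0,3), (0,4), (1,3), (1,4), (1,5), (2,3), (2,4), (2,5), (2,6), (2,7). Each pair (i,j) satisfies i < j and arr[i] > arr[j].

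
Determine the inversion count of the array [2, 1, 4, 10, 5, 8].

Finding inversions in [2, 1, 4, 10, 5, 8]:

(0, 1): arr[0]=2 > arr[1]=1
(3, 4): arr[3]=10 > arr[4]=5
(3, 5): arr[3]=10 > arr[5]=8

Total inversions: 3

The array has 3 inversion(s): (0,1), (3,4), (3,5). Each pair (i,j) satisfies i < j and arr[i] > arr[j].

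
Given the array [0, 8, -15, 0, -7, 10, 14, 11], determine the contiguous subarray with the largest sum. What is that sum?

Using Kadane's algorithm on [0, 8, -15, 0, -7, 10, 14, 11]:

Scanning through the array:
Position 1 (value 8): max_ending_here = 8, max_so_far = 8
Position 2 (value -15): max_ending_here = -7, max_so_far = 8
Position 3 (value 0): max_ending_here = 0, max_so_far = 8
Position 4 (value -7): max_ending_here = -7, max_so_far = 8
Position 5 (value 10): max_ending_here = 10, max_so_far = 10
Position 6 (value 14): max_ending_here = 24, max_so_far = 24
Position 7 (value 11): max_ending_here = 35, max_so_far = 35

Maximum subarray: [10, 14, 11]
Maximum sum: 35

The maximum subarray is [10, 14, 11] with sum 35. This subarray runs from index 5 to index 7.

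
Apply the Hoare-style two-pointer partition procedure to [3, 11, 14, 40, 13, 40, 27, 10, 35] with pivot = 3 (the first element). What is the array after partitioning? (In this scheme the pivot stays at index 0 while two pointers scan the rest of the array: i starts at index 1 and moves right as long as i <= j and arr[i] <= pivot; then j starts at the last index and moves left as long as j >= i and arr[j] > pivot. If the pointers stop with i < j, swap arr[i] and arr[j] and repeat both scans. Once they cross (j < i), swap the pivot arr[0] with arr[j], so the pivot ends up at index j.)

Hoare-style two-pointer partition with pivot = 3:

Initial array: [3, 11, 14, 40, 13, 40, 27, 10, 35]

Pointers start at i = 1, j = 8.
i ends at 1, j ends at 0: the pointers have crossed (j < i), so scanning stops.

j = 0, so swapping arr[0] with arr[j] leaves the pivot at position 0: [3, 11, 14, 40, 13, 40, 27, 10, 35]
Pivot position: 0

After partitioning with pivot 3, the array becomes [3, 11, 14, 40, 13, 40, 27, 10, 35]. The pivot is placed at index 0. All elements to the left of the pivot are <= 3, and all elements to the right are > 3.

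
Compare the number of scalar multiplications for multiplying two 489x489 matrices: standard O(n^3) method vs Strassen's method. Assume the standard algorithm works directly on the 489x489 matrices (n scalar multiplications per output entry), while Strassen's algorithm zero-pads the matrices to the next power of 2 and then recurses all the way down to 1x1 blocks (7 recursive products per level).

Matrix multiplication for 489x489 matrices:

Strassen's algorithm requires power-of-2 dimensions. Pad 489x489 to 512x512 (next power of 2).

Standard algorithm: 489^3 = 116930169 multiplications
Strassen's algorithm: 7^(log2(512)) = 7^9 = 40353607 multiplications
Savings: 116930169 - 40353607 = 76576562 multiplications

Standard: 116930169 multiplications (489^3). Strassen: 40353607 multiplications (7^9, after padding to 512x512). Strassen reduces 8 recursive multiplications to 7 at each level.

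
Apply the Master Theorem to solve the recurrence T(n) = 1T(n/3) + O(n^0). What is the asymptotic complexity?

Master Theorem for T(n) = 1T(n/3) + O(n^0):

a = 1, b = 3, c = 0
log_b(a) = log_3(1) = 0.0000

Case 2: c = 0 = log_3(1) = 0.0000
T(n) = O(n^0 log n) = O(log n)

For T(n) = 1T(n/3) + O(n^0): log_3(1) = 0.0000. This is Case 2 of the Master Theorem (c = log_b(a), equal work at all levels), giving O(log n).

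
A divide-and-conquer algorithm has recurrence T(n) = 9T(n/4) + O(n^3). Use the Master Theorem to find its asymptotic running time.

Master Theorem for T(n) = 9T(n/4) + O(n^3):

a = 9, b = 4, c = 3
log_b(a) = log_4(9) = 1.5850

Case 3: c = 3 > log_4(9) = 1.5850
T(n) = O(n^3) = O(n^3)

For T(n) = 9T(n/4) + O(n^3): log_4(9) = 1.5850. This is Case 3 of the Master Theorem (c > log_b(a), work dominated by root), giving O(n^3).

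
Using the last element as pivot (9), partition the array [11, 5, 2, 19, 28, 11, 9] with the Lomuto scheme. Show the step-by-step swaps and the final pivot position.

Lomuto partition with pivot = 9:

Initial array: [11, 5, 2, 19, 28, 11, 9]

arr[0]=11 > 9: no swap
arr[1]=5 <= 9: swap with position 0, array becomes [5, 11, 2, 19, 28, 11, 9]
arr[2]=2 <= 9: swap with position 1, array becomes [5, 2, 11, 19, 28, 11, 9]
arr[3]=19 > 9: no swap
arr[4]=28 > 9: no swap
arr[5]=11 > 9: no swap

Place pivot at position 2: [5, 2, 9, 19, 28, 11, 11]
Pivot position: 2

After partitioning with pivot 9, the array becomes [5, 2, 9, 19, 28, 11, 11]. The pivot is placed at index 2. All elements to the left of the pivot are <= 9, and all elements to the right are > 9.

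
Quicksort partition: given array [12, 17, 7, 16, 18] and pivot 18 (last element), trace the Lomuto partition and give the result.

Lomuto partition with pivot = 18:

Initial array: [12, 17, 7, 16, 18]

arr[0]=12 <= 18: swap with position 0, array becomes [12, 17, 7, 16, 18]
arr[1]=17 <= 18: swap with position 1, array becomes [12, 17, 7, 16, 18]
arr[2]=7 <= 18: swap with position 2, array becomes [12, 17, 7, 16, 18]
arr[3]=16 <= 18: swap with position 3, array becomes [12, 17, 7, 16, 18]

Place pivot at position 4: [12, 17, 7, 16, 18]
Pivot position: 4

After partitioning with pivot 18, the array becomes [12, 17, 7, 16, 18]. The pivot is placed at index 4. All elements to the left of the pivot are <= 18, and all elements to the right are > 18.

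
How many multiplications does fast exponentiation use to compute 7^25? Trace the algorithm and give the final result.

Computing 7^25 by squaring (build up from 7^1; each line after the first costs one multiplication):

7^1 = 7
7^2 = (7^1)^2 = 7^2 = 49
7^3 = 7 * 7^2 = 7 * 49 = 343
7^6 = (7^3)^2 = 343^2 = 117649
7^12 = (7^6)^2 = 117649^2 = 13841287201
7^24 = (7^12)^2 = 13841287201^2 = 191581231380566414401
7^25 = 7 * 7^24 = 7 * 191581231380566414401 = 1341068619663964900807

Result: 1341068619663964900807
Multiplications needed: 6 (6 lines after 7^1)

7^25 = 1341068619663964900807. Using exponentiation by squaring, this requires 6 multiplications. The key idea: if the exponent is even, square the half-power; if odd, multiply by the base once.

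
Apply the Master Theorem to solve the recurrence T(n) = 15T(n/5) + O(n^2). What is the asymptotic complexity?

Master Theorem for T(n) = 15T(n/5) + O(n^2):

a = 15, b = 5, c = 2
log_b(a) = log_5(15) = 1.6826

Case 3: c = 2 > log_5(15) = 1.6826
T(n) = O(n^2) = O(n^2)

For T(n) = 15T(n/5) + O(n^2): log_5(15) = 1.6826. This is Case 3 of the Master Theorem (c > log_b(a), work dominated by root), giving O(n^2).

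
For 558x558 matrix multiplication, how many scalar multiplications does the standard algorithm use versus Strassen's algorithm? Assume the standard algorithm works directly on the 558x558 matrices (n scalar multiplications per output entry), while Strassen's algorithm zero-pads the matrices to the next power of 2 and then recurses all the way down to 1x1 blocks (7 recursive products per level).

Matrix multiplication for 558x558 matrices:

Strassen's algorithm requires power-of-2 dimensions. Pad 558x558 to 1024x1024 (next power of 2).

Standard algorithm: 558^3 = 173741112 multiplications
Strassen's algorithm: 7^(log2(1024)) = 7^10 = 282475249 multiplications
Difference: 173741112 - 282475249 = -108734137 (Strassen uses MORE here due to padding overhead — for small or just-over-power-of-2 n, padding can outweigh the per-level savings)

Standard: 173741112 multiplications (558^3). Strassen: 282475249 multiplications (7^10, after padding to 1024x1024). Strassen reduces 8 recursive multiplications to 7 at each level.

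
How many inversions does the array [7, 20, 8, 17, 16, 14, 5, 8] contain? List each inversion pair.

Finding inversions in [7, 20, 8, 17, 16, 14, 5, 8]:

(0, 6): arr[0]=7 > arr[6]=5
(1, 2): arr[1]=20 > arr[2]=8
(1, 3): arr[1]=20 > arr[3]=17
(1, 4): arr[1]=20 > arr[4]=16
(1, 5): arr[1]=20 > arr[5]=14
(1, 6): arr[1]=20 > arr[6]=5
(1, 7): arr[1]=20 > arr[7]=8
(2, 6): arr[2]=8 > arr[6]=5
(3, 4): arr[3]=17 > arr[4]=16
(3, 5): arr[3]=17 > arr[5]=14
(3, 6): arr[3]=17 > arr[6]=5
(3, 7): arr[3]=17 > arr[7]=8
(4, 5): arr[4]=16 > arr[5]=14
(4, 6): arr[4]=16 > arr[6]=5
(4, 7): arr[4]=16 > arr[7]=8
(5, 6): arr[5]=14 > arr[6]=5
(5, 7): arr[5]=14 > arr[7]=8

Total inversions: 17

The array has 17 inversion(s): (0,6), (1,2), (1,3), (1,4), (1,5), (1,6), (1,7), (2,6), (3,4), (3,5), (3,6), (3,7), (4,5), (4,6), (4,7), (5,6), (5,7). Each pair (i,j) satisfies i < j and arr[i] > arr[j].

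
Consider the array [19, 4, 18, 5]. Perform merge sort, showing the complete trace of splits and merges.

Merge sort trace:

Split: [19, 4, 18, 5] -> [19, 4] and [18, 5]
  Split: [19, 4] -> [19] and [4]
  Merge: [19] + [4] -> [4, 19]
  Split: [18, 5] -> [18] and [5]
  Merge: [18] + [5] -> [5, 18]
Merge: [4, 19] + [5, 18] -> [4, 5, 18, 19]

Final sorted array: [4, 5, 18, 19]

The merge sort proceeds by recursively splitting the array and merging sorted halves.
After all merges, the sorted array is [4, 5, 18, 19].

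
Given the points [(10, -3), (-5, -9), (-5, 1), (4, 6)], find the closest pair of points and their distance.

Computing all pairwise distances among 4 points:

d((10, -3), (-5, -9)) = 16.1555
d((10, -3), (-5, 1)) = 15.5242
d((10, -3), (4, 6)) = 10.8167
d((-5, -9), (-5, 1)) = 10.0 <-- minimum
d((-5, -9), (4, 6)) = 17.4929
d((-5, 1), (4, 6)) = 10.2956

Closest pair: (-5, -9) and (-5, 1) with distance 10.0

The closest pair is (-5, -9) and (-5, 1) with Euclidean distance 10.0. For 4 points, brute-force pairwise comparison is shown above. For large n, the divide-and-conquer algorithm (sort by x, recurse on halves, check the dividing strip) achieves O(n log n).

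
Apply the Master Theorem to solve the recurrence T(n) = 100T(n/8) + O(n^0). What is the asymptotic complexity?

Master Theorem for T(n) = 100T(n/8) + O(n^0):

a = 100, b = 8, c = 0
log_b(a) = log_8(100) = 2.2146

Case 1: c = 0 < log_8(100) = 2.2146
T(n) = O(n^(log_8 100))

For T(n) = 100T(n/8) + O(n^0): log_8(100) = 2.2146. This is Case 1 of the Master Theorem (c < log_b(a), work dominated by leaves), giving O(n^(log_8 100)).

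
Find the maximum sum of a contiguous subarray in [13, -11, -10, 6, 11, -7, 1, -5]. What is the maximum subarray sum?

Using Kadane's algorithm on [13, -11, -10, 6, 11, -7, 1, -5]:

Scanning through the array:
Position 1 (value -11): max_ending_here = 2, max_so_far = 13
Position 2 (value -10): max_ending_here = -8, max_so_far = 13
Position 3 (value 6): max_ending_here = 6, max_so_far = 13
Position 4 (value 11): max_ending_here = 17, max_so_far = 17
Position 5 (value -7): max_ending_here = 10, max_so_far = 17
Position 6 (value 1): max_ending_here = 11, max_so_far = 17
Position 7 (value -5): max_ending_here = 6, max_so_far = 17

Maximum subarray: [6, 11]
Maximum sum: 17

The maximum subarray is [6, 11] with sum 17. This subarray runs from index 3 to index 4.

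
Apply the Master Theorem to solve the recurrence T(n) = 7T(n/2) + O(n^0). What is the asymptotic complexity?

Master Theorem for T(n) = 7T(n/2) + O(n^0):

a = 7, b = 2, c = 0
log_b(a) = log_2(7) = 2.8074

Case 1: c = 0 < log_2(7) = 2.8074
T(n) = O(n^(log_2 7))

For T(n) = 7T(n/2) + O(n^0): log_2(7) = 2.8074. This is Case 1 of the Master Theorem (c < log_b(a), work dominated by leaves), giving O(n^(log_2 7)).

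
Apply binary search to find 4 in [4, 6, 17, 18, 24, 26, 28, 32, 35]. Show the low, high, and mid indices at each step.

Binary search for 4 in [4, 6, 17, 18, 24, 26, 28, 32, 35]:

lo=0, hi=8, mid=4, arr[mid]=24 -> 24 > 4, search left half
lo=0, hi=3, mid=1, arr[mid]=6 -> 6 > 4, search left half
lo=0, hi=0, mid=0, arr[mid]=4 -> Found target at index 0!

Binary search finds 4 at index 0 after 3 comparisons. The search repeatedly halves the search space by comparing with the middle element.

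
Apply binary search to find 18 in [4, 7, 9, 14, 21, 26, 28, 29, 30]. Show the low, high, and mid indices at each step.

Binary search for 18 in [4, 7, 9, 14, 21, 26, 28, 29, 30]:

lo=0, hi=8, mid=4, arr[mid]=21 -> 21 > 18, search left half
lo=0, hi=3, mid=1, arr[mid]=7 -> 7 < 18, search right half
lo=2, hi=3, mid=2, arr[mid]=9 -> 9 < 18, search right half
lo=3, hi=3, mid=3, arr[mid]=14 -> 14 < 18, search right half
lo=4 > hi=3, target 18 not found

Binary search determines that 18 is not in the array after 4 comparisons. The search space was exhausted without finding the target.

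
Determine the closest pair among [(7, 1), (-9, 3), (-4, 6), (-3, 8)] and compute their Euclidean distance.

Computing all pairwise distances among 4 points:

d((7, 1), (-9, 3)) = 16.1245
d((7, 1), (-4, 6)) = 12.083
d((7, 1), (-3, 8)) = 12.2066
d((-9, 3), (-4, 6)) = 5.831
d((-9, 3), (-3, 8)) = 7.8102
d((-4, 6), (-3, 8)) = 2.2361 <-- minimum

Closest pair: (-4, 6) and (-3, 8) with distance 2.2361

The closest pair is (-4, 6) and (-3, 8) with Euclidean distance 2.2361. For 4 points, brute-force pairwise comparison is shown above. For large n, the divide-and-conquer algorithm (sort by x, recurse on halves, check the dividing strip) achieves O(n log n).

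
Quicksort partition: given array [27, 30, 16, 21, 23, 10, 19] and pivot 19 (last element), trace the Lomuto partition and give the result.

Lomuto partition with pivot = 19:

Initial array: [27, 30, 16, 21, 23, 10, 19]

arr[0]=27 > 19: no swap
arr[1]=30 > 19: no swap
arr[2]=16 <= 19: swap with position 0, array becomes [16, 30, 27, 21, 23, 10, 19]
arr[3]=21 > 19: no swap
arr[4]=23 > 19: no swap
arr[5]=10 <= 19: swap with position 1, array becomes [16, 10, 27, 21, 23, 30, 19]

Place pivot at position 2: [16, 10, 19, 21, 23, 30, 27]
Pivot position: 2

After partitioning with pivot 19, the array becomes [16, 10, 19, 21, 23, 30, 27]. The pivot is placed at index 2. All elements to the left of the pivot are <= 19, and all elements to the right are > 19.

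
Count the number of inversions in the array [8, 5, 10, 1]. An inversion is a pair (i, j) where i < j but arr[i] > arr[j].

Finding inversions in [8, 5, 10, 1]:

(0, 1): arr[0]=8 > arr[1]=5
(0, 3): arr[0]=8 > arr[3]=1
(1, 3): arr[1]=5 > arr[3]=1
(2, 3): arr[2]=10 > arr[3]=1

Total inversions: 4

The array has 4 inversion(s): (0,1), (0,3), (1,3), (2,3). Each pair (i,j) satisfies i < j and arr[i] > arr[j].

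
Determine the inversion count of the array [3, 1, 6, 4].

Finding inversions in [3, 1, 6, 4]:

(0, 1): arr[0]=3 > arr[1]=1
(2, 3): arr[2]=6 > arr[3]=4

Total inversions: 2

The array has 2 inversion(s): (0,1), (2,3). Each pair (i,j) satisfies i < j and arr[i] > arr[j].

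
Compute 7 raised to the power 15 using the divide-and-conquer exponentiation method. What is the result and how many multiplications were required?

Computing 7^15 by squaring (build up from 7^1; each line after the first costs one multiplication):

7^1 = 7
7^2 = (7^1)^2 = 7^2 = 49
7^3 = 7 * 7^2 = 7 * 49 = 343
7^6 = (7^3)^2 = 343^2 = 117649
7^7 = 7 * 7^6 = 7 * 117649 = 823543
7^14 = (7^7)^2 = 823543^2 = 678223072849
7^15 = 7 * 7^14 = 7 * 678223072849 = 4747561509943

Result: 4747561509943
Multiplications needed: 6 (6 lines after 7^1)

7^15 = 4747561509943. Using exponentiation by squaring, this requires 6 multiplications. The key idea: if the exponent is even, square the half-power; if odd, multiply by the base once.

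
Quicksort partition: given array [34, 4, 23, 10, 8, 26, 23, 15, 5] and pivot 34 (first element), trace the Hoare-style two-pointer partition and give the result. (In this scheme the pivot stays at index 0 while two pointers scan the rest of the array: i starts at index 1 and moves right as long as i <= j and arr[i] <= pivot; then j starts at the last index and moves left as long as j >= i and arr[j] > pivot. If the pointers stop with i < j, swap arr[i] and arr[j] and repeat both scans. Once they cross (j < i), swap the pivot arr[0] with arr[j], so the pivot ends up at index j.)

Hoare-style two-pointer partition with pivot = 34:

Initial array: [34, 4, 23, 10, 8, 26, 23, 15, 5]

Pointers start at i = 1, j = 8.
i ends at 9, j ends at 8: the pointers have crossed (j < i), so scanning stops.

Swap pivot arr[0] with arr[8] to place pivot at position 8: [5, 4, 23, 10, 8, 26, 23, 15, 34]
Pivot position: 8

After partitioning with pivot 34, the array becomes [5, 4, 23, 10, 8, 26, 23, 15, 34]. The pivot is placed at index 8. All elements to the left of the pivot are <= 34, and all elements to the right are > 34.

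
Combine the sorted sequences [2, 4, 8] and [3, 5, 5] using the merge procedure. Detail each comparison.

Merging process:

Compare 2 vs 3: take 2 from left. Merged: [2]
Compare 4 vs 3: take 3 from right. Merged: [2, 3]
Compare 4 vs 5: take 4 from left. Merged: [2, 3, 4]
Compare 8 vs 5: take 5 from right. Merged: [2, 3, 4, 5]
Compare 8 vs 5: take 5 from right. Merged: [2, 3, 4, 5, 5]
Append remaining from left: [8]. Merged: [2, 3, 4, 5, 5, 8]

Final merged array: [2, 3, 4, 5, 5, 8]
Total comparisons: 5

The merged array is [2, 3, 4, 5, 5, 8], requiring 5 comparisons. The merge step runs in O(n) time where n is the total number of elements.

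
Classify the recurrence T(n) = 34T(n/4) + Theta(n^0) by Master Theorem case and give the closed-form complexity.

Master Theorem for T(n) = 34T(n/4) + O(n^0):

a = 34, b = 4, c = 0
log_b(a) = log_4(34) = 2.5437

Case 1: c = 0 < log_4(34) = 2.5437
T(n) = O(n^(log_4 34))

For T(n) = 34T(n/4) + O(n^0): log_4(34) = 2.5437. This is Case 1 of the Master Theorem (c < log_b(a), work dominated by leaves), giving O(n^(log_4 34)).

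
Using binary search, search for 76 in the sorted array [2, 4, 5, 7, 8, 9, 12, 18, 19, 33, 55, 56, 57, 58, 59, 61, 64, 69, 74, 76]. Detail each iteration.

Binary search for 76 in [2, 4, 5, 7, 8, 9, 12, 18, 19, 33, 55, 56, 57, 58, 59, 61, 64, 69, 74, 76]:

lo=0, hi=19, mid=9, arr[mid]=33 -> 33 < 76, search right half
lo=10, hi=19, mid=14, arr[mid]=59 -> 59 < 76, search right half
lo=15, hi=19, mid=17, arr[mid]=69 -> 69 < 76, search right half
lo=18, hi=19, mid=18, arr[mid]=74 -> 74 < 76, search right half
lo=19, hi=19, mid=19, arr[mid]=76 -> Found target at index 19!

Binary search finds 76 at index 19 after 5 comparisons. The search repeatedly halves the search space by comparing with the middle element.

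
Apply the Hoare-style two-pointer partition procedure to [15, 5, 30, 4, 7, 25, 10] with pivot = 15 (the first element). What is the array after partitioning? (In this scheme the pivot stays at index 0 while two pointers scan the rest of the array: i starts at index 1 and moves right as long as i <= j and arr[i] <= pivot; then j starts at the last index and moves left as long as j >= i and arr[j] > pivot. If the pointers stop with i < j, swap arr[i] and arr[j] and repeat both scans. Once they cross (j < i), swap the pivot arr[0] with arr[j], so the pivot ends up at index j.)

Hoare-style two-pointer partition with pivot = 15:

Initial array: [15, 5, 30, 4, 7, 25, 10]

Pointers start at i = 1, j = 6.
i stops at index 2 (arr[2]=30 > 15), j stops at index 6 (arr[6]=10 <= 15): swap arr[2] and arr[6], array becomes [15, 5, 10, 4, 7, 25, 30]
i ends at 5, j ends at 4: the pointers have crossed (j < i), so scanning stops.

Swap pivot arr[0] with arr[4] to place pivot at position 4: [7, 5, 10, 4, 15, 25, 30]
Pivot position: 4

After partitioning with pivot 15, the array becomes [7, 5, 10, 4, 15, 25, 30]. The pivot is placed at index 4. All elements to the left of the pivot are <= 15, and all elements to the right are > 15.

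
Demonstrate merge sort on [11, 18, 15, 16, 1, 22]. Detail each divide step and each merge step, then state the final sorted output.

Merge sort trace:

Split: [11, 18, 15, 16, 1, 22] -> [11, 18, 15] and [16, 1, 22]
  Split: [11, 18, 15] -> [11] and [18, 15]
    Split: [18, 15] -> [18] and [15]
    Merge: [18] + [15] -> [15, 18]
  Merge: [11] + [15, 18] -> [11, 15, 18]
  Split: [16, 1, 22] -> [16] and [1, 22]
    Split: [1, 22] -> [1] and [22]
    Merge: [1] + [22] -> [1, 22]
  Merge: [16] + [1, 22] -> [1, 16, 22]
Merge: [11, 15, 18] + [1, 16, 22] -> [1, 11, 15, 16, 18, 22]

Final sorted array: [1, 11, 15, 16, 18, 22]

The merge sort proceeds by recursively splitting the array and merging sorted halves.
After all merges, the sorted array is [1, 11, 15, 16, 18, 22].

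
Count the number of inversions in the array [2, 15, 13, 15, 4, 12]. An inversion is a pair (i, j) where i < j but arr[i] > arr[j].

Finding inversions in [2, 15, 13, 15, 4, 12]:

(1, 2): arr[1]=15 > arr[2]=13
(1, 4): arr[1]=15 > arr[4]=4
(1, 5): arr[1]=15 > arr[5]=12
(2, 4): arr[2]=13 > arr[4]=4
(2, 5): arr[2]=13 > arr[5]=12
(3, 4): arr[3]=15 > arr[4]=4
(3, 5): arr[3]=15 > arr[5]=12

Total inversions: 7

The array has 7 inversion(s): (1,2), (1,4), (1,5), (2,4), (2,5), (3,4), (3,5). Each pair (i,j) satisfies i < j and arr[i] > arr[j].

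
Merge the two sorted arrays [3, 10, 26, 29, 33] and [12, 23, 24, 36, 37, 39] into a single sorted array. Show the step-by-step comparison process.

Merging process:

Compare 3 vs 12: take 3 from left. Merged: [3]
Compare 10 vs 12: take 10 from left. Merged: [3, 10]
Compare 26 vs 12: take 12 from right. Merged: [3, 10, 12]
Compare 26 vs 23: take 23 from right. Merged: [3, 10, 12, 23]
Compare 26 vs 24: take 24 from right. Merged: [3, 10, 12, 23, 24]
Compare 26 vs 36: take 26 from left. Merged: [3, 10, 12, 23, 24, 26]
Compare 29 vs 36: take 29 from left. Merged: [3, 10, 12, 23, 24, 26, 29]
Compare 33 vs 36: take 33 from left. Merged: [3, 10, 12, 23, 24, 26, 29, 33]
Append remaining from right: [36, 37, 39]. Merged: [3, 10, 12, 23, 24, 26, 29, 33, 36, 37, 39]

Final merged array: [3, 10, 12, 23, 24, 26, 29, 33, 36, 37, 39]
Total comparisons: 8

The merged array is [3, 10, 12, 23, 24, 26, 29, 33, 36, 37, 39], requiring 8 comparisons. The merge step runs in O(n) time where n is the total number of elements.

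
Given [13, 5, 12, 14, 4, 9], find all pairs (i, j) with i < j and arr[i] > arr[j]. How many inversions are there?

Finding inversions in [13, 5, 12, 14, 4, 9]:

(0, 1): arr[0]=13 > arr[1]=5
(0, 2): arr[0]=13 > arr[2]=12
(0, 4): arr[0]=13 > arr[4]=4
(0, 5): arr[0]=13 > arr[5]=9
(1, 4): arr[1]=5 > arr[4]=4
(2, 4): arr[2]=12 > arr[4]=4
(2, 5): arr[2]=12 > arr[5]=9
(3, 4): arr[3]=14 > arr[4]=4
(3, 5): arr[3]=14 > arr[5]=9

Total inversions: 9

The array has 9 inversion(s): (0,1), (0,2), (0,4), (0,5), (1,4), (2,4), (2,5), (3,4), (3,5). Each pair (i,j) satisfies i < j and arr[i] > arr[j].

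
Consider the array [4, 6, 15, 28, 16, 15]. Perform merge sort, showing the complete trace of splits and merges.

Merge sort trace:

Split: [4, 6, 15, 28, 16, 15] -> [4, 6, 15] and [28, 16, 15]
  Split: [4, 6, 15] -> [4] and [6, 15]
    Split: [6, 15] -> [6] and [15]
    Merge: [6] + [15] -> [6, 15]
  Merge: [4] + [6, 15] -> [4, 6, 15]
  Split: [28, 16, 15] -> [28] and [16, 15]
    Split: [16, 15] -> [16] and [15]
    Merge: [16] + [15] -> [15, 16]
  Merge: [28] + [15, 16] -> [15, 16, 28]
Merge: [4, 6, 15] + [15, 16, 28] -> [4, 6, 15, 15, 16, 28]

Final sorted array: [4, 6, 15, 15, 16, 28]

The merge sort proceeds by recursively splitting the array and merging sorted halves.
After all merges, the sorted array is [4, 6, 15, 15, 16, 28].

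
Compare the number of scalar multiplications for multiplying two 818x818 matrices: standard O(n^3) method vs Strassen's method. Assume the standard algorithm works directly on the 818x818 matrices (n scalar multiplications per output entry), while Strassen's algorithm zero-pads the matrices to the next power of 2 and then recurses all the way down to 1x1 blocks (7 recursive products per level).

Matrix multiplication for 818x818 matrices:

Strassen's algorithm requires power-of-2 dimensions. Pad 818x818 to 1024x1024 (next power of 2).

Standard algorithm: 818^3 = 547343432 multiplications
Strassen's algorithm: 7^(log2(1024)) = 7^10 = 282475249 multiplications
Savings: 547343432 - 282475249 = 264868183 multiplications

Standard: 547343432 multiplications (818^3). Strassen: 282475249 multiplications (7^10, after padding to 1024x1024). Strassen reduces 8 recursive multiplications to 7 at each level.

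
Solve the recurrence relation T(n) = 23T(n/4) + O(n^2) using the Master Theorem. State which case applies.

Master Theorem for T(n) = 23T(n/4) + O(n^2):

a = 23, b = 4, c = 2
log_b(a) = log_4(23) = 2.2618

Case 1: c = 2 < log_4(23) = 2.2618
T(n) = O(n^(log_4 23))

For T(n) = 23T(n/4) + O(n^2): log_4(23) = 2.2618. This is Case 1 of the Master Theorem (c < log_b(a), work dominated by leaves), giving O(n^(log_4 23)).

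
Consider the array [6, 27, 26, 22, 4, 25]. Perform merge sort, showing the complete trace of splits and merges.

Merge sort trace:

Split: [6, 27, 26, 22, 4, 25] -> [6, 27, 26] and [22, 4, 25]
  Split: [6, 27, 26] -> [6] and [27, 26]
    Split: [27, 26] -> [27] and [26]
    Merge: [27] + [26] -> [26, 27]
  Merge: [6] + [26, 27] -> [6, 26, 27]
  Split: [22, 4, 25] -> [22] and [4, 25]
    Split: [4, 25] -> [4] and [25]
    Merge: [4] + [25] -> [4, 25]
  Merge: [22] + [4, 25] -> [4, 22, 25]
Merge: [6, 26, 27] + [4, 22, 25] -> [4, 6, 22, 25, 26, 27]

Final sorted array: [4, 6, 22, 25, 26, 27]

The merge sort proceeds by recursively splitting the array and merging sorted halves.
After all merges, the sorted array is [4, 6, 22, 25, 26, 27].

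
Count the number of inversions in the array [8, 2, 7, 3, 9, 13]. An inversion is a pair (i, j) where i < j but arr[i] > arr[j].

Finding inversions in [8, 2, 7, 3, 9, 13]:

(0, 1): arr[0]=8 > arr[1]=2
(0, 2): arr[0]=8 > arr[2]=7
(0, 3): arr[0]=8 > arr[3]=3
(2, 3): arr[2]=7 > arr[3]=3

Total inversions: 4

The array has 4 inversion(s): (0,1), (0,2), (0,3), (2,3). Each pair (i,j) satisfies i < j and arr[i] > arr[j].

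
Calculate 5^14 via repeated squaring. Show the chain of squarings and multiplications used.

Computing 5^14 by squaring (build up from 5^1; each line after the first costs one multiplication):

5^1 = 5
5^2 = (5^1)^2 = 5^2 = 25
5^3 = 5 * 5^2 = 5 * 25 = 125
5^6 = (5^3)^2 = 125^2 = 15625
5^7 = 5 * 5^6 = 5 * 15625 = 78125
5^14 = (5^7)^2 = 78125^2 = 6103515625

Result: 6103515625
Multiplications needed: 5 (5 lines after 5^1)

5^14 = 6103515625. Using exponentiation by squaring, this requires 5 multiplications. The key idea: if the exponent is even, square the half-power; if odd, multiply by the base once.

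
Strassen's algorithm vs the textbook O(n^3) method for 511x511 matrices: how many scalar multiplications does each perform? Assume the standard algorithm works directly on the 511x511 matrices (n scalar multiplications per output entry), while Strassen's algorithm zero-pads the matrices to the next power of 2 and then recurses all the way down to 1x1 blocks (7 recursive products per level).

Matrix multiplication for 511x511 matrices:

Strassen's algorithm requires power-of-2 dimensions. Pad 511x511 to 512x512 (next power of 2).

Standard algorithm: 511^3 = 133432831 multiplications
Strassen's algorithm: 7^(log2(512)) = 7^9 = 40353607 multiplications
Savings: 133432831 - 40353607 = 93079224 multiplications

Standard: 133432831 multiplications (511^3). Strassen: 40353607 multiplications (7^9, after padding to 512x512). Strassen reduces 8 recursive multiplications to 7 at each level.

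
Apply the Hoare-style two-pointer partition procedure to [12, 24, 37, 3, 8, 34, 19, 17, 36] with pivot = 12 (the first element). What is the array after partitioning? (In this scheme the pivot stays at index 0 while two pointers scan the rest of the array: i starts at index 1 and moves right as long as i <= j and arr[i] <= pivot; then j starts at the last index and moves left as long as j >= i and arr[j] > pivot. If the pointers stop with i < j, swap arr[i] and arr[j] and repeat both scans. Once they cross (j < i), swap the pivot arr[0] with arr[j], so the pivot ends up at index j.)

Hoare-style two-pointer partition with pivot = 12:

Initial array: [12, 24, 37, 3, 8, 34, 19, 17, 36]

Pointers start at i = 1, j = 8.
i stops at index 1 (arr[1]=24 > 12), j stops at index 4 (arr[4]=8 <= 12): swap arr[1] and arr[4], array becomes [12, 8, 37, 3, 24, 34, 19, 17, 36]
i stops at index 2 (arr[2]=37 > 12), j stops at index 3 (arr[3]=3 <= 12): swap arr[2] and arr[3], array becomes [12, 8, 3, 37, 24, 34, 19, 17, 36]
i ends at 3, j ends at 2: the pointers have crossed (j < i), so scanning stops.

Swap pivot arr[0] with arr[2] to place pivot at position 2: [3, 8, 12, 37, 24, 34, 19, 17, 36]
Pivot position: 2

After partitioning with pivot 12, the array becomes [3, 8, 12, 37, 24, 34, 19, 17, 36]. The pivot is placed at index 2. All elements to the left of the pivot are <= 12, and all elements to the right are > 12.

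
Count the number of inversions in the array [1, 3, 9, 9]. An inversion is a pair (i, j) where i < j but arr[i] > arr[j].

Finding inversions in [1, 3, 9, 9]:


Total inversions: 0

The array has 0 inversions. It is already sorted.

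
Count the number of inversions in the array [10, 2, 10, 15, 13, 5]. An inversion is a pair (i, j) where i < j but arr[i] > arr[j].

Finding inversions in [10, 2, 10, 15, 13, 5]:

(0, 1): arr[0]=10 > arr[1]=2
(0, 5): arr[0]=10 > arr[5]=5
(2, 5): arr[2]=10 > arr[5]=5
(3, 4): arr[3]=15 > arr[4]=13
(3, 5): arr[3]=15 > arr[5]=5
(4, 5): arr[4]=13 > arr[5]=5

Total inversions: 6

The array has 6 inversion(s): (0,1), (0,5), (2,5), (3,4), (3,5), (4,5). Each pair (i,j) satisfies i < j and arr[i] > arr[j].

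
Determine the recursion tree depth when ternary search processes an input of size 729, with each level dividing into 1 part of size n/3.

For divide and conquer with division factor 3:

Problem sizes at each level:
Level 0: 729
Level 1: 243
Level 2: 81
Level 3: 27
Level 4: 9
Level 5: 3
Level 6: 1

The root is level 0 and the size-1 base case is level 6 (the tree spans levels 0 through 6, i.e. 7 levels counting the root), so the depth is the number of divisions: log_3(729) = 6

The recursion tree depth is log_3(729) = 6. At each level, the problem size is divided by 3, so it takes 6 divisions to reduce to a base case of size 1. The algorithm makes 1 recursive call at each level.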